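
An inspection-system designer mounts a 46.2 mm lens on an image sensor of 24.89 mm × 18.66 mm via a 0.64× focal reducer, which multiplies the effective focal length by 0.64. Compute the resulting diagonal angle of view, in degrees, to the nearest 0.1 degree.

55.5°

Effective focal length f = 46.2 × 0.64 = 29.568 mm.
Sensor diagonal = √(24.89² + 18.66²) = √967.7077 ≈ 31.1080 mm.
α = 2·arctan(31.108 / (2 × 29.568)) = 2·arctan(0.52604) ≈ 55.4925°.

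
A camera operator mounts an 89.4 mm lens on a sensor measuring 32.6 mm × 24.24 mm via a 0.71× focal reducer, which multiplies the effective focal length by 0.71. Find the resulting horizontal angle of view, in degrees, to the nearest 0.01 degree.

Effective focal length f = 89.4 × 0.71 = 63.474 mm.
α = 2·arctan(32.6 / (2 × 63.474)) = 2·arctan(0.25680) ≈ 28.8045°.

28.80°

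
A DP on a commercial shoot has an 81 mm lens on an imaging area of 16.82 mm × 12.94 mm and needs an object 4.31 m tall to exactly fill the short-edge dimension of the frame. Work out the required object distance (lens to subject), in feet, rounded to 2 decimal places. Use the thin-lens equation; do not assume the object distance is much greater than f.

88.78 ft

W: 4.31 m = 4310 mm.
Magnification m = h/W = dᵢ/dₒ; combined with 1/f = 1/dₒ + 1/dᵢ this gives dₒ = f·(1 + W/h).
dₒ = 81 mm × (1 + 4310/12.94) = 81 × 334.0757 ≈ 27060.134 mm = 27060.134/304.8 ft = 88.78 ft.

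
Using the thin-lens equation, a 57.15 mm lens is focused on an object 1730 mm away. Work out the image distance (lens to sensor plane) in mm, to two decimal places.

1/dᵢ = 1/f − 1/dₒ = 1/57.15 − 1/1730 = 0.0169198 mm⁻¹.
dᵢ = 1/0.0169198 ≈ 59.1024 mm.

59.10 mm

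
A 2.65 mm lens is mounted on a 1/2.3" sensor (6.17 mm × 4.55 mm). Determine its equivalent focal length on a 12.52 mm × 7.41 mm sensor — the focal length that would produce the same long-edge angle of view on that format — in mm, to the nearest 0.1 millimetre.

5.4 mm

Equal angle of view means equal width/f ratio, so f₂ = f₁ · (width₂/width₁) = 2.65 × 12.52/6.17.
f₂ = 2.65 × 2.02917 ≈ 5.377 mm.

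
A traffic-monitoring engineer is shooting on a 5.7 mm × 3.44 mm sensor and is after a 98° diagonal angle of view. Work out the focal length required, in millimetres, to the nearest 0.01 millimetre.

Sensor diagonal = √(5.7² + 3.44²) = √44.3236 ≈ 6.6576 mm.
From α = 2·arctan(d/2f) we get f = d / (2·tan(α/2)).
With d = 6.6576 mm and α/2 = 49°, tan(α/2) ≈ 1.15037, so f ≈ 6.6576 / 2.30074 ≈ 2.8937 mm.

2.89 mm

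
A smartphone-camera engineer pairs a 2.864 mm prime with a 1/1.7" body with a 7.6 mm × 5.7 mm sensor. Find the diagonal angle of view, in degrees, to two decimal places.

117.82°

Sensor diagonal = √(7.6² + 5.7²) = √90.2500 ≈ 9.5000 mm.
Angle of view α = 2·arctan(d/2f) with d = 9.5000 mm and f = 2.864 mm.
d/2f = 1.65852; arctan(1.65852) ≈ 58.9122°, so α ≈ 117.8245°.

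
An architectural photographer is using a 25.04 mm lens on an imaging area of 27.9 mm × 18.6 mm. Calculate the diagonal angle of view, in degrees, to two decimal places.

67.61°

Sensor diagonal = √(27.9² + 18.6²) = √1124.3700 ≈ 33.5316 mm.
Angle of view α = 2·arctan(d/2f) with d = 33.5316 mm and f = 25.04 mm.
d/2f = 0.66956; arctan(0.66956) ≈ 33.8047°, so α ≈ 67.6095°.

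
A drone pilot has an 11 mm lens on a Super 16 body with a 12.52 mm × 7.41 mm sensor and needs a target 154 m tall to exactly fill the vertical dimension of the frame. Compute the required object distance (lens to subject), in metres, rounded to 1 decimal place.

228.6 m

W: 154 m = 154000 mm.
Magnification m = h/W = dᵢ/dₒ; combined with 1/f = 1/dₒ + 1/dᵢ this gives dₒ = f·(1 + W/h).
dₒ = 11 mm × (1 + 154000/7.41) = 11 × 20783.7260 ≈ 228620.987 mm = 228.621 m.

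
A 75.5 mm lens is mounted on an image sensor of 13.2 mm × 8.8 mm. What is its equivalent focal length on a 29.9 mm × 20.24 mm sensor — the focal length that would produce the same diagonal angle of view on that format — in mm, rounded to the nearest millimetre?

172 mm

Sensor diagonal = √(13.2² + 8.8²) = √251.6800 ≈ 15.8644 mm.
Sensor diagonal = √(29.9² + 20.24²) = √1303.6676 ≈ 36.1063 mm.
Equal angle of view means equal diagonal/f ratio, so f₂ = f₁ · (diagonal₂/diagonal₁) = 75.5 × 36.1063/15.8644.
f₂ = 75.5 × 2.27593 ≈ 171.833 mm.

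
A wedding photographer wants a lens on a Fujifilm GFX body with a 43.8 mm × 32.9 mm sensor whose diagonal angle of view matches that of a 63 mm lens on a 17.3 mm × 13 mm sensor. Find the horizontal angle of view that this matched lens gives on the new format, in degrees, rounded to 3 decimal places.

Sensor diagonal = √(17.3² + 13²) = √468.2900 ≈ 21.6400 mm.
Sensor diagonal = √(43.8² + 32.9²) = √3000.8500 ≈ 54.7800 mm.
Equal diagonal AOV ⇒ f₂ = f₁ · 54.7800/21.6400 = 63 × 2.53142 ≈ 159.4796 mm.
Horizontal AOV on the new format = 2·arctan(43.8 / (2 × 159.4796)) = 2·arctan(0.13732) ≈ 15.6381°.

15.638°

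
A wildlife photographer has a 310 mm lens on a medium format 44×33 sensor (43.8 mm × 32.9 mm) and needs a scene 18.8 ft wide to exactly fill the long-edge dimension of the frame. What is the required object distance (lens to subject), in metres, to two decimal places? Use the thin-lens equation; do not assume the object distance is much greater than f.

40.87 m

W: 18.8 ft × 304.8 mm/ft = 5730.24 mm.
Magnification m = w/W = dᵢ/dₒ; combined with 1/f = 1/dₒ + 1/dᵢ this gives dₒ = f·(1 + W/w).
dₒ = 310 mm × (1 + 5730.24/43.8) = 310 × 131.8274 ≈ 40866.492 mm = 40.8665 m.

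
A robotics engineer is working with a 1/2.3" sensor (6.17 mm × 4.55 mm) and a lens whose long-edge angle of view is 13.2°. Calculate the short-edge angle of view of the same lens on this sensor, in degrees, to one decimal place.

From the long-edge AOV: f = 6.17 / (2·tan(6.6°)) = 6.17 / 0.23141 ≈ 26.6629 mm.
Short-edge AOV = 2·arctan(4.55 / (2 × 26.6629)) = 2·arctan(0.08532) ≈ 9.7539°.

9.8°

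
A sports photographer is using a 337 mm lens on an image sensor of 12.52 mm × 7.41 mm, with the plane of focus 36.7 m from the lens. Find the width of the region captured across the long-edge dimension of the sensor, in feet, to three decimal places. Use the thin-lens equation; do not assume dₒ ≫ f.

dₒ: 36.7 m = 36700 mm.
Similar triangles through the lens centre give W/dₒ = w/dᵢ; with 1/f = 1/dₒ + 1/dᵢ this gives W = w·(dₒ − f)/f.
W = 12.52 mm × (36700 − 337) / 337 = 12.52 × 107.9021 ≈ 1350.934 mm = 1350.934/304.8 ft = 4.4322 ft.

4.432 ft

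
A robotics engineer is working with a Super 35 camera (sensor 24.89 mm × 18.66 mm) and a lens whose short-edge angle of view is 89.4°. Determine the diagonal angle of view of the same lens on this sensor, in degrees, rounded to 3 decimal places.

From the short-edge AOV: f = 18.66 / (2·tan(44.7°)) = 18.66 / 1.97916 ≈ 9.4282 mm.
Sensor diagonal = √(24.89² + 18.66²) = √967.7077 ≈ 31.1080 mm.
Diagonal AOV = 2·arctan(31.1080 / (2 × 9.4282)) = 2·arctan(1.64973) ≈ 117.5548°.

117.555°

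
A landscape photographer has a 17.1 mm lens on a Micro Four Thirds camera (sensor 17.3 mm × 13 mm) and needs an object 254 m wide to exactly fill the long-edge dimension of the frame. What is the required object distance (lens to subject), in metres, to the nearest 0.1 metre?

251.1 m

W: 254 m = 254000 mm.
Magnification m = w/W = dᵢ/dₒ; combined with 1/f = 1/dₒ + 1/dᵢ this gives dₒ = f·(1 + W/w).
dₒ = 17.1 mm × (1 + 254000/17.3) = 17.1 × 14683.0809 ≈ 251080.684 mm = 251.081 m.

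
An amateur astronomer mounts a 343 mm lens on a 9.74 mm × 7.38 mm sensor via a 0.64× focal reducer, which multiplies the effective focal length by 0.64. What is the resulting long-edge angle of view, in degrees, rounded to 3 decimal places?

Effective focal length f = 343 × 0.64 = 219.52 mm.
α = 2·arctan(9.74 / (2 × 219.52)) = 2·arctan(0.02218) ≈ 2.5418°.

2.542°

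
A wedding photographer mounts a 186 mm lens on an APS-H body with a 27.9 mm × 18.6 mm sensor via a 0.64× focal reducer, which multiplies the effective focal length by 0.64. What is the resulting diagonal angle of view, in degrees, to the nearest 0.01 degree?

16.03°

Effective focal length f = 186 × 0.64 = 119.04 mm.
Sensor diagonal = √(27.9² + 18.6²) = √1124.3700 ≈ 33.5316 mm.
α = 2·arctan(33.532 / (2 × 119.04)) = 2·arctan(0.14084) ≈ 16.0338°.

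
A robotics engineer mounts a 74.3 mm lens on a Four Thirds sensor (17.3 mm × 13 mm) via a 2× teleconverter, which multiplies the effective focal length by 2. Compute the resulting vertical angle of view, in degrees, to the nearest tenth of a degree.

Effective focal length f = 74.3 × 2 = 148.6 mm.
α = 2·arctan(13 / (2 × 148.6)) = 2·arctan(0.04374) ≈ 5.0092°.

5.0°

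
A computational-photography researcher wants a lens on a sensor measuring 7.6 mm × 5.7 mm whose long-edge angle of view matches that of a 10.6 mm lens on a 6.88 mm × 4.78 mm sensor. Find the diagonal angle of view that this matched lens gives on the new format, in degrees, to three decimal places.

44.161°

Equal long-edge AOV ⇒ f₂ = f₁ · 7.6/6.88 = 10.6 × 1.10465 ≈ 11.7093 mm.
Sensor diagonal = √(7.6² + 5.7²) = √90.2500 ≈ 9.5000 mm.
Diagonal AOV on the new format = 2·arctan(9.5000 / (2 × 11.7093)) = 2·arctan(0.40566) ≈ 44.1609°.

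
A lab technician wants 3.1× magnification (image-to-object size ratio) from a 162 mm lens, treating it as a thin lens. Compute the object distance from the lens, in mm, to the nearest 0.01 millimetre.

214.26 mm

With m = dᵢ/dₒ and 1/f = 1/dₒ + 1/dᵢ, substituting dᵢ = m·dₒ gives 1/f = (1 + 1/m)/dₒ, hence dₒ = f·(1 + 1/m).
dₒ = 162 × (1 + 1/3.1) = 162 × 1.32258 ≈ 214.258 mm.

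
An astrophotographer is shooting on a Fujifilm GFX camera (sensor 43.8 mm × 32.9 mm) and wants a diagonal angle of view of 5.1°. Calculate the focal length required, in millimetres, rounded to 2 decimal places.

Sensor diagonal = √(43.8² + 32.9²) = √3000.8500 ≈ 54.7800 mm.
From α = 2·arctan(d/2f) we get f = d / (2·tan(α/2)).
With d = 54.7800 mm and α/2 = 2.55°, tan(α/2) ≈ 0.04454, so f ≈ 54.7800 / 0.08907 ≈ 615.0179 mm.

615.02 mm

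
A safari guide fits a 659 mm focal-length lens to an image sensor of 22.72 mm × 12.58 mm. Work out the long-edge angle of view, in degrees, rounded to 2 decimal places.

Angle of view α = 2·arctan(w/2f) with w = 22.72 mm and f = 659 mm.
w/2f = 0.01724; arctan(0.01724) ≈ 0.9876°, so α ≈ 1.9752°.

1.98°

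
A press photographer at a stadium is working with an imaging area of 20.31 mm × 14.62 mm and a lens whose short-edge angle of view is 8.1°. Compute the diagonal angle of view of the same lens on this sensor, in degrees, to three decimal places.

13.820°

From the short-edge AOV: f = 14.62 / (2·tan(4.05°)) = 14.62 / 0.14161 ≈ 103.2431 mm.
Sensor diagonal = √(20.31² + 14.62²) = √626.2405 ≈ 25.0248 mm.
Diagonal AOV = 2·arctan(25.0248 / (2 × 103.2431)) = 2·arctan(0.12119) ≈ 13.8204°.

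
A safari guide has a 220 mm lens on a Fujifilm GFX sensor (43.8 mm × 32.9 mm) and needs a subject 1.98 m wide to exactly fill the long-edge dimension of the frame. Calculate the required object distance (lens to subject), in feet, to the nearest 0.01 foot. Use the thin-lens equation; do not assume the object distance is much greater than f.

W: 1.98 m = 1980 mm.
Magnification m = w/W = dᵢ/dₒ; combined with 1/f = 1/dₒ + 1/dᵢ this gives dₒ = f·(1 + W/w).
dₒ = 220 mm × (1 + 1980/43.8) = 220 × 46.2055 ≈ 10165.205 mm = 10165.205/304.8 ft = 33.3504 ft.

33.35 ft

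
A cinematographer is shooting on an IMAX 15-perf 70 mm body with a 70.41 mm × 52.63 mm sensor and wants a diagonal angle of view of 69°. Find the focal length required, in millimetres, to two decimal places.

Sensor diagonal = √(70.41² + 52.63²) = √7727.4850 ≈ 87.9061 mm.
From α = 2·arctan(d/2f) we get f = d / (2·tan(α/2)).
With d = 87.9061 mm and α/2 = 34.5°, tan(α/2) ≈ 0.68728, so f ≈ 87.9061 / 1.37456 ≈ 63.9521 mm.

63.95 mm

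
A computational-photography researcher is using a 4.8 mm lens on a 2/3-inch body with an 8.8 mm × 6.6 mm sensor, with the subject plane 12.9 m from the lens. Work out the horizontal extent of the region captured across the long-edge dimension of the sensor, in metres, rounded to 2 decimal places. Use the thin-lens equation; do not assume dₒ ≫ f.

23.64 m

dₒ: 12.9 m = 12900 mm.
Similar triangles through the lens centre give W/dₒ = w/dᵢ; with 1/f = 1/dₒ + 1/dᵢ this gives W = w·(dₒ − f)/f.
W = 8.8 mm × (12900 − 4.8) / 4.8 = 8.8 × 2686.5000 ≈ 23641.200 mm = 23.6412 m.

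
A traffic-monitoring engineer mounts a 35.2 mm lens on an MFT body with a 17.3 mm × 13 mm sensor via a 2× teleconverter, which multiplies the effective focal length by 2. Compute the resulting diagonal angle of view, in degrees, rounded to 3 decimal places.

17.475°

Effective focal length f = 35.2 × 2 = 70.4 mm.
Sensor diagonal = √(17.3² + 13²) = √468.2900 ≈ 21.6400 mm.
α = 2·arctan(21.640 / (2 × 70.4)) = 2·arctan(0.15369) ≈ 17.4752°.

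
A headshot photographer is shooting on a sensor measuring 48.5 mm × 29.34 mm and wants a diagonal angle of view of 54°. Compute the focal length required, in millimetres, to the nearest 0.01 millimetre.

55.62 mm

Sensor diagonal = √(48.5² + 29.34²) = √3213.0856 ≈ 56.6841 mm.
From α = 2·arctan(d/2f) we get f = d / (2·tan(α/2)).
With d = 56.6841 mm and α/2 = 27°, tan(α/2) ≈ 0.50953, so f ≈ 56.6841 / 1.01905 ≈ 55.6244 mm.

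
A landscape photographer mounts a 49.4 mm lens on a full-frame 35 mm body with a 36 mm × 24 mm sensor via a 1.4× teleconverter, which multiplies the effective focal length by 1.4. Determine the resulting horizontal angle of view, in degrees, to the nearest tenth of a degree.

Effective focal length f = 49.4 × 1.4 = 69.16 mm.
α = 2·arctan(36 / (2 × 69.16)) = 2·arctan(0.26027) ≈ 29.1770°.

29.2°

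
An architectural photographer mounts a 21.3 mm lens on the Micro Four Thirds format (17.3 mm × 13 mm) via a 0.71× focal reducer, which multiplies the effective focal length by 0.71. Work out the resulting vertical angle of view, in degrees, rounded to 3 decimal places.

Effective focal length f = 21.3 × 0.71 = 15.123 mm.
α = 2·arctan(13 / (2 × 15.123)) = 2·arctan(0.42981) ≈ 46.5169°.

46.517°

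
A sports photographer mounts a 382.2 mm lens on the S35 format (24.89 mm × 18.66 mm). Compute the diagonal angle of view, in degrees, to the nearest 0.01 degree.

Sensor diagonal = √(24.89² + 18.66²) = √967.7077 ≈ 31.1080 mm.
Angle of view α = 2·arctan(d/2f) with d = 31.1080 mm and f = 382.2 mm.
d/2f = 0.04070; arctan(0.04070) ≈ 2.3304°, so α ≈ 4.6608°.

4.66°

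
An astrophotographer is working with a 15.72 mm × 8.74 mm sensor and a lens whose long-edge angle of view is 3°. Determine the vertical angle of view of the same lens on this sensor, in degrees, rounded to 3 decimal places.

1.668°

From the long-edge AOV: f = 15.72 / (2·tan(1.5°)) = 15.72 / 0.05237 ≈ 300.1613 mm.
Vertical AOV = 2·arctan(8.74 / (2 × 300.1613)) = 2·arctan(0.01456) ≈ 1.6682°.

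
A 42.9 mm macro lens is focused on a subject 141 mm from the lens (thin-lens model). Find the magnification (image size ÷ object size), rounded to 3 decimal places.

0.437×

Thin lens: 1/f = 1/dₒ + 1/dᵢ → 1/dᵢ = 1/42.9 − 1/141 = 0.0162178 mm⁻¹, so dᵢ ≈ 61.6606 mm.
Magnification m = dᵢ/dₒ = 61.6606/141 ≈ 0.43731.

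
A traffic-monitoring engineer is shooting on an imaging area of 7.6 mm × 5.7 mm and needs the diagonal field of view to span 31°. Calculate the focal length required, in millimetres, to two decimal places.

Sensor diagonal = √(7.6² + 5.7²) = √90.2500 ≈ 9.5000 mm.
From α = 2·arctan(d/2f) we get f = d / (2·tan(α/2)).
With d = 9.5000 mm and α/2 = 15.5°, tan(α/2) ≈ 0.27732, so f ≈ 9.5000 / 0.55465 ≈ 17.1279 mm.

17.13 mm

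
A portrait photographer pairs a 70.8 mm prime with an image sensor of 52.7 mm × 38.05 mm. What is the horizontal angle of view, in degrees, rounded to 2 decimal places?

Angle of view α = 2·arctan(w/2f) with w = 52.7 mm and f = 70.8 mm.
w/2f = 0.37218; arctan(0.37218) ≈ 20.4140°, so α ≈ 40.8280°.

40.83°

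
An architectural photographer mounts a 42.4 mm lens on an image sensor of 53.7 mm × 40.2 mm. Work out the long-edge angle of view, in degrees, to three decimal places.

64.688°

Angle of view α = 2·arctan(w/2f) with w = 53.7 mm and f = 42.4 mm.
w/2f = 0.63325; arctan(0.63325) ≈ 32.3442°, so α ≈ 64.6885°.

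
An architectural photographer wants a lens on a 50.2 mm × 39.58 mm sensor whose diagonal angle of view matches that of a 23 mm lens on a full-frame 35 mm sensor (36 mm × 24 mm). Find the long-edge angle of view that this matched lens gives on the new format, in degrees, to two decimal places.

Sensor diagonal = √(36² + 24²) = √1872.0000 ≈ 43.2666 mm.
Sensor diagonal = √(50.2² + 39.58²) = √4086.6164 ≈ 63.9266 mm.
Equal diagonal AOV ⇒ f₂ = f₁ · 63.9266/43.2666 = 23 × 1.47751 ≈ 33.9826 mm.
Long-edge AOV on the new format = 2·arctan(50.2 / (2 × 33.9826)) = 2·arctan(0.73861) ≈ 72.9001°.

72.90°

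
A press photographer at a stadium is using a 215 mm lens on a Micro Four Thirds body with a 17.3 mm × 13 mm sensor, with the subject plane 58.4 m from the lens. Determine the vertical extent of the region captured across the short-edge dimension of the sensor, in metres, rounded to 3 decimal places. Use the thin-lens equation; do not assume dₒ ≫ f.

dₒ: 58.4 m = 58400 mm.
Similar triangles through the lens centre give W/dₒ = h/dᵢ; with 1/f = 1/dₒ + 1/dᵢ this gives W = h·(dₒ − f)/f.
W = 13 mm × (58400 − 215) / 215 = 13 × 270.6279 ≈ 3518.163 mm = 3.51816 m.

3.518 m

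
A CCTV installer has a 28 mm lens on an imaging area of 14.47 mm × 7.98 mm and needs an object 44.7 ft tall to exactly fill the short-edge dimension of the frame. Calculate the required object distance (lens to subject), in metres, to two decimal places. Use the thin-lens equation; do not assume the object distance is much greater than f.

W: 44.7 ft × 304.8 mm/ft = 13624.56 mm.
Magnification m = h/W = dᵢ/dₒ; combined with 1/f = 1/dₒ + 1/dᵢ this gives dₒ = f·(1 + W/h).
dₒ = 28 mm × (1 + 13624.6/7.98) = 28 × 1708.3383 ≈ 47833.472 mm = 47.8335 m.

47.83 m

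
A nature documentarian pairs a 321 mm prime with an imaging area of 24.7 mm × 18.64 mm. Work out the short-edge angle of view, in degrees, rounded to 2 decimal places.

Angle of view α = 2·arctan(h/2f) with h = 18.64 mm and f = 321 mm.
h/2f = 0.02903; arctan(0.02903) ≈ 1.6631°, so α ≈ 3.3261°.

3.33°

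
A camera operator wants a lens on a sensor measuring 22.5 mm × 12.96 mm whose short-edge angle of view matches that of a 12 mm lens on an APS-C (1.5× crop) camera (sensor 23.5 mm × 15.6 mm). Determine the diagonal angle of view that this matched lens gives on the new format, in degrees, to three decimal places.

104.960°

Equal short-edge AOV ⇒ f₂ = f₁ · 12.96/15.6 = 12 × 0.83077 ≈ 9.9692 mm.
Sensor diagonal = √(22.5² + 12.96²) = √674.2116 ≈ 25.9656 mm.
Diagonal AOV on the new format = 2·arctan(25.9656 / (2 × 9.9692)) = 2·arctan(1.30229) ≈ 104.9601°.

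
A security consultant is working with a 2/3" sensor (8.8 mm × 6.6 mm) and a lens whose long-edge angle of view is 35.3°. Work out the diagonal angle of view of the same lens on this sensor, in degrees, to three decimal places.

43.378°

From the long-edge AOV: f = 8.8 / (2·tan(17.65°)) = 8.8 / 0.63636 ≈ 13.8287 mm.
Sensor diagonal = √(8.8² + 6.6²) = √121.0000 ≈ 11.0000 mm.
Diagonal AOV = 2·arctan(11.0000 / (2 × 13.8287)) = 2·arctan(0.39772) ≈ 43.3778°.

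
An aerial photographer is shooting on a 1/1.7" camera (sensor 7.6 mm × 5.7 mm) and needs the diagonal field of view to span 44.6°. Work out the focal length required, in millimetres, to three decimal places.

11.582 mm

Sensor diagonal = √(7.6² + 5.7²) = √90.2500 ≈ 9.5000 mm.
From α = 2·arctan(d/2f) we get f = d / (2·tan(α/2)).
With d = 9.5000 mm and α/2 = 22.3°, tan(α/2) ≈ 0.41013, so f ≈ 9.5000 / 0.82026 ≈ 11.5817 mm.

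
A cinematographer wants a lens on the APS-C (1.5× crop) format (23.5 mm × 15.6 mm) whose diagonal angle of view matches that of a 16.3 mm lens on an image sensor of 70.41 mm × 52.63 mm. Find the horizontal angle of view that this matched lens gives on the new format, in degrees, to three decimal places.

Sensor diagonal = √(70.41² + 52.63²) = √7727.4850 ≈ 87.9061 mm.
Sensor diagonal = √(23.5² + 15.6²) = √795.6100 ≈ 28.2066 mm.
Equal diagonal AOV ⇒ f₂ = f₁ · 28.2066/87.9061 = 16.3 × 0.32087 ≈ 5.2302 mm.
Horizontal AOV on the new format = 2·arctan(23.5 / (2 × 5.2302)) = 2·arctan(2.24657) ≈ 132.0100°.

132.010°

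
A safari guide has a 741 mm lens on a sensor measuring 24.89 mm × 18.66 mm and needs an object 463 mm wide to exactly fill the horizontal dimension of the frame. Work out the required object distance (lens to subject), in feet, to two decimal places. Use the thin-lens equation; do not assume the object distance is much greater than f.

Magnification m = w/W = dᵢ/dₒ; combined with 1/f = 1/dₒ + 1/dᵢ this gives dₒ = f·(1 + W/w).
dₒ = 741 mm × (1 + 463/24.89) = 741 × 19.6018 ≈ 14524.969 mm = 14524.969/304.8 ft = 47.6541 ft.

47.65 ft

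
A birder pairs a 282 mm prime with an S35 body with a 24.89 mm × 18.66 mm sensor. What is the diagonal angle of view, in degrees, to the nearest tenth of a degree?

Sensor diagonal = √(24.89² + 18.66²) = √967.7077 ≈ 31.1080 mm.
Angle of view α = 2·arctan(d/2f) with d = 31.1080 mm and f = 282 mm.
d/2f = 0.05516; arctan(0.05516) ≈ 3.1570°, so α ≈ 6.3140°.

6.3°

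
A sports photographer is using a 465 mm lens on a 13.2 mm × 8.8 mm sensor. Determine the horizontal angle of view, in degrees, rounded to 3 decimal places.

1.626°

Angle of view α = 2·arctan(w/2f) with w = 13.2 mm and f = 465 mm.
w/2f = 0.01419; arctan(0.01419) ≈ 0.8132°, so α ≈ 1.6264°.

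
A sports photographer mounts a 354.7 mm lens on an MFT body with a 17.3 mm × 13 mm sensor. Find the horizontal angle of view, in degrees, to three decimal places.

2.794°

Angle of view α = 2·arctan(w/2f) with w = 17.3 mm and f = 354.7 mm.
w/2f = 0.02439; arctan(0.02439) ≈ 1.3970°, so α ≈ 2.7940°.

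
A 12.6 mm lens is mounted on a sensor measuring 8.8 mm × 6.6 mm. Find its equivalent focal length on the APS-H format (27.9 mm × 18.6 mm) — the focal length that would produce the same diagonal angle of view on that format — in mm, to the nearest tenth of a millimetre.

Sensor diagonal = √(8.8² + 6.6²) = √121.0000 ≈ 11.0000 mm.
Sensor diagonal = √(27.9² + 18.6²) = √1124.3700 ≈ 33.5316 mm.
Equal angle of view means equal diagonal/f ratio, so f₂ = f₁ · (diagonal₂/diagonal₁) = 12.6 × 33.5316/11.0000.
f₂ = 12.6 × 3.04833 ≈ 38.409 mm.

38.4 mm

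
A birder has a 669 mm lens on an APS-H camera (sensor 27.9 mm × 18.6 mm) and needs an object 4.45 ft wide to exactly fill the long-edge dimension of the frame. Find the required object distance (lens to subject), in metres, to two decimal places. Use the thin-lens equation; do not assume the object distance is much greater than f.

33.19 m

W: 4.45 ft × 304.8 mm/ft = 1356.36 mm.
Magnification m = w/W = dᵢ/dₒ; combined with 1/f = 1/dₒ + 1/dᵢ this gives dₒ = f·(1 + W/w).
dₒ = 669 mm × (1 + 1356.36/27.9) = 669 × 49.6151 ≈ 33192.470 mm = 33.1925 m.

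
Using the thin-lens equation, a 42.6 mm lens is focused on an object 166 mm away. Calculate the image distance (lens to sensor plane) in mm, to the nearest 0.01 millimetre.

57.31 mm

1/dᵢ = 1/f − 1/dₒ = 1/42.6 − 1/166 = 0.0174501 mm⁻¹.
dᵢ = 1/0.0174501 ≈ 57.3063 mm.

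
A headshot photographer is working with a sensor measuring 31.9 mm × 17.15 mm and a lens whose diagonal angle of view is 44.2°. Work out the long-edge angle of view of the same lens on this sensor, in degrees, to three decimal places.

39.359°

Sensor diagonal = √(31.9² + 17.15²) = √1311.7325 ≈ 36.2178 mm.
From the diagonal AOV: f = 36.2178 / (2·tan(22.1°)) = 36.2178 / 0.81212 ≈ 44.5969 mm.
Long-edge AOV = 2·arctan(31.9 / (2 × 44.5969)) = 2·arctan(0.35765) ≈ 39.3590°.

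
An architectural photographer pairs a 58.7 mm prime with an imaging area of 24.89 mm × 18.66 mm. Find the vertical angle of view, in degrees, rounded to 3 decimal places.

Angle of view α = 2·arctan(h/2f) with h = 18.66 mm and f = 58.7 mm.
h/2f = 0.15894; arctan(0.15894) ≈ 9.0313°, so α ≈ 18.0625°.

18.063°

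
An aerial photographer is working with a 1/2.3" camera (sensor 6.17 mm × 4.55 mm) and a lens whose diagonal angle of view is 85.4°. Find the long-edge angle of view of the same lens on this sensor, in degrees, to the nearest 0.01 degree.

Sensor diagonal = √(6.17² + 4.55²) = √58.7714 ≈ 7.6663 mm.
From the diagonal AOV: f = 7.6663 / (2·tan(42.7°)) = 7.6663 / 1.84555 ≈ 4.1539 mm.
Long-edge AOV = 2·arctan(6.17 / (2 × 4.1539)) = 2·arctan(0.74267) ≈ 73.2005°.

73.20°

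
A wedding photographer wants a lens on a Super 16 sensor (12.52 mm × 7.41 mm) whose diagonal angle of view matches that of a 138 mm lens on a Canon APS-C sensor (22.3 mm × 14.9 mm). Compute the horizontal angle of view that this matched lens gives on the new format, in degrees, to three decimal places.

9.560°

Sensor diagonal = √(22.3² + 14.9²) = √719.3000 ≈ 26.8198 mm.
Sensor diagonal = √(12.52² + 7.41²) = √211.6585 ≈ 14.5485 mm.
Equal diagonal AOV ⇒ f₂ = f₁ · 14.5485/26.8198 = 138 × 0.54245 ≈ 74.8586 mm.
Horizontal AOV on the new format = 2·arctan(12.52 / (2 × 74.8586)) = 2·arctan(0.08362) ≈ 9.5604°.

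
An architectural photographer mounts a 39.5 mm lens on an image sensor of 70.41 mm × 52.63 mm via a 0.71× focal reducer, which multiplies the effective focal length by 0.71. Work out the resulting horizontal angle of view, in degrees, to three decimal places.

102.917°

Effective focal length f = 39.5 × 0.71 = 28.045 mm.
α = 2·arctan(70.41 / (2 × 28.045)) = 2·arctan(1.25530) ≈ 102.9170°.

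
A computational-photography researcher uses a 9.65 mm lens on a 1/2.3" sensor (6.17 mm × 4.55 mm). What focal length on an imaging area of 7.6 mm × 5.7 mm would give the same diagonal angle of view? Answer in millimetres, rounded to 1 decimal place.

Sensor diagonal = √(6.17² + 4.55²) = √58.7714 ≈ 7.6663 mm.
Sensor diagonal = √(7.6² + 5.7²) = √90.2500 ≈ 9.5000 mm.
Equal angle of view means equal diagonal/f ratio, so f₂ = f₁ · (diagonal₂/diagonal₁) = 9.65 × 9.5000/7.6663.
f₂ = 9.65 × 1.23920 ≈ 11.958 mm.

12.0 mm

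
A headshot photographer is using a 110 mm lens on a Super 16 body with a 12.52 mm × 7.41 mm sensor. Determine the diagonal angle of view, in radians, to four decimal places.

Sensor diagonal = √(12.52² + 7.41²) = √211.6585 ≈ 14.5485 mm.
Angle of view α = 2·arctan(d/2f) with d = 14.5485 mm and f = 110 mm.
d/2f = 0.06613; arctan(0.06613) ≈ 0.0660 rad, so α ≈ 0.1321 rad.

0.1321 rad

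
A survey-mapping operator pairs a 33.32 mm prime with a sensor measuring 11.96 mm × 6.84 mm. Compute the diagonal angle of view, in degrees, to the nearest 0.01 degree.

23.36°

Sensor diagonal = √(11.96² + 6.84²) = √189.8272 ≈ 13.7778 mm.
Angle of view α = 2·arctan(d/2f) with d = 13.7778 mm and f = 33.32 mm.
d/2f = 0.20675; arctan(0.20675) ≈ 11.6813°, so α ≈ 23.3626°.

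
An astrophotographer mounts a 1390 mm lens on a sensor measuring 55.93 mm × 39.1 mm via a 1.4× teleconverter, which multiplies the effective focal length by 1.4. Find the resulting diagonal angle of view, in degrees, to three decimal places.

2.009°

Effective focal length f = 1390 × 1.4 = 1946 mm.
Sensor diagonal = √(55.93² + 39.1²) = √4656.9749 ≈ 68.2420 mm.
α = 2·arctan(68.242 / (2 × 1946)) = 2·arctan(0.01753) ≈ 2.0090°.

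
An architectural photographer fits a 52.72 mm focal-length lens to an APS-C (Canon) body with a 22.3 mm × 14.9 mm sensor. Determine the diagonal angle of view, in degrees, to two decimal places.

Sensor diagonal = √(22.3² + 14.9²) = √719.3000 ≈ 26.8198 mm.
Angle of view α = 2·arctan(d/2f) with d = 26.8198 mm and f = 52.72 mm.
d/2f = 0.25436; arctan(0.25436) ≈ 14.2711°, so α ≈ 28.5423°.

28.54°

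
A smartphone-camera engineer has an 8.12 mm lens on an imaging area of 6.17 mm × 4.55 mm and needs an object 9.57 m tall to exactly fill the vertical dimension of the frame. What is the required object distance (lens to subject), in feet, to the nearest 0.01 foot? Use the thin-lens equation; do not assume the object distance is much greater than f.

56.06 ft

W: 9.57 m = 9570 mm.
Magnification m = h/W = dᵢ/dₒ; combined with 1/f = 1/dₒ + 1/dᵢ this gives dₒ = f·(1 + W/h).
dₒ = 8.12 mm × (1 + 9570/4.55) = 8.12 × 2104.2967 ≈ 17086.889 mm = 17086.889/304.8 ft = 56.0593 ft.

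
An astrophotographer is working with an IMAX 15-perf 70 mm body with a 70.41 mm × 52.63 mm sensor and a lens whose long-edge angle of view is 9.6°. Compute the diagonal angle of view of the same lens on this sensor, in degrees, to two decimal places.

From the long-edge AOV: f = 70.41 / (2·tan(4.8°)) = 70.41 / 0.16794 ≈ 419.2452 mm.
Sensor diagonal = √(70.41² + 52.63²) = √7727.4850 ≈ 87.9061 mm.
Diagonal AOV = 2·arctan(87.9061 / (2 × 419.2452)) = 2·arctan(0.10484) ≈ 11.9699°.

11.97°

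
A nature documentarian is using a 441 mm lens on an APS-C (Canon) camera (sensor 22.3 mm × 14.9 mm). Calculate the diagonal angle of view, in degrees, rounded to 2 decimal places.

3.48°

Sensor diagonal = √(22.3² + 14.9²) = √719.3000 ≈ 26.8198 mm.
Angle of view α = 2·arctan(d/2f) with d = 26.8198 mm and f = 441 mm.
d/2f = 0.03041; arctan(0.03041) ≈ 1.7417°, so α ≈ 3.4834°.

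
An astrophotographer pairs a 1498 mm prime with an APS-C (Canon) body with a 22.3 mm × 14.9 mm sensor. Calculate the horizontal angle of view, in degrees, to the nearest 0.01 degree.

Angle of view α = 2·arctan(w/2f) with w = 22.3 mm and f = 1498 mm.
w/2f = 0.00744; arctan(0.00744) ≈ 0.4265°, so α ≈ 0.8529°.

0.85°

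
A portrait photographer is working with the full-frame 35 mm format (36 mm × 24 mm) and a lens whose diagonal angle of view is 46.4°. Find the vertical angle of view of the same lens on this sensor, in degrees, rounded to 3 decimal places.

26.747°

Sensor diagonal = √(36² + 24²) = √1872.0000 ≈ 43.2666 mm.
From the diagonal AOV: f = 43.2666 / (2·tan(23.2°)) = 43.2666 / 0.85720 ≈ 50.4743 mm.
Vertical AOV = 2·arctan(24 / (2 × 50.4743)) = 2·arctan(0.23774) ≈ 26.7470°.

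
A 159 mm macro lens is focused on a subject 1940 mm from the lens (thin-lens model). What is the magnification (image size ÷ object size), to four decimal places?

0.0893×

Thin lens: 1/f = 1/dₒ + 1/dᵢ → 1/dᵢ = 1/159 − 1/1940 = 0.0057738 mm⁻¹, so dᵢ ≈ 173.1948 mm.
Magnification m = dᵢ/dₒ = 173.1948/1940 ≈ 0.08928.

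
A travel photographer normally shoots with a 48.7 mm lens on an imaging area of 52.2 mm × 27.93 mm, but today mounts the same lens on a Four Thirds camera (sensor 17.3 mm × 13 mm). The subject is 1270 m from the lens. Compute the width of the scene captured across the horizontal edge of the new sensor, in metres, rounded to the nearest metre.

The focal length stays 48.7 mm; the relevant sensor dimension is now w = 17.3 mm. Object distance dₒ = 1270 m = 1.27e+06 mm.
Thin-lens field width W = w·(dₒ − f)/f = 17.3 × (1.27e+06 − 48.7)/48.7 ≈ 451132.597 mm = 451.133 m.

451 m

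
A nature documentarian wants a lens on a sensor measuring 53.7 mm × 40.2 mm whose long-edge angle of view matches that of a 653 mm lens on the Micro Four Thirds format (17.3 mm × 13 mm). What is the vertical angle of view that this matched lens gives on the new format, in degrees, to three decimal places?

Equal long-edge AOV ⇒ f₂ = f₁ · 53.7/17.3 = 653 × 3.10405 ≈ 2026.9422 mm.
Vertical AOV on the new format = 2·arctan(40.2 / (2 × 2026.9422)) = 2·arctan(0.00992) ≈ 1.1363°.

1.136°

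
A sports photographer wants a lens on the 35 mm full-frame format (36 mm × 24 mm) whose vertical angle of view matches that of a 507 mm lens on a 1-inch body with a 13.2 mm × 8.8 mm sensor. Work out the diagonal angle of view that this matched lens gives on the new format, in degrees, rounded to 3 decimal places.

Equal vertical AOV ⇒ f₂ = f₁ · 24/8.8 = 507 × 2.72727 ≈ 1382.7273 mm.
Sensor diagonal = √(36² + 24²) = √1872.0000 ≈ 43.2666 mm.
Diagonal AOV on the new format = 2·arctan(43.2666 / (2 × 1382.7273)) = 2·arctan(0.01565) ≈ 1.7927°.

1.793°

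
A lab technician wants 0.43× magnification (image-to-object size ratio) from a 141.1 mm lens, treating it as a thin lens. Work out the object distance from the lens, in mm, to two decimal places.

With m = dᵢ/dₒ and 1/f = 1/dₒ + 1/dᵢ, substituting dᵢ = m·dₒ gives 1/f = (1 + 1/m)/dₒ, hence dₒ = f·(1 + 1/m).
dₒ = 141.1 × (1 + 1/0.43) = 141.1 × 3.32558 ≈ 469.240 mm.

469.24 mm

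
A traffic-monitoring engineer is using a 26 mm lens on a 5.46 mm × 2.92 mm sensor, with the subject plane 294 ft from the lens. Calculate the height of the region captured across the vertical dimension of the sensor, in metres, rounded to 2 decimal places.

10.06 m

dₒ: 294 ft × 304.8 mm/ft = 89611.20 mm.
Similar triangles through the lens centre give W/dₒ = h/dᵢ; with 1/f = 1/dₒ + 1/dᵢ this gives W = h·(dₒ − f)/f.
W = 2.92 mm × (89611.2 − 26) / 26 = 2.92 × 3445.5845 ≈ 10061.107 mm = 10.0611 m.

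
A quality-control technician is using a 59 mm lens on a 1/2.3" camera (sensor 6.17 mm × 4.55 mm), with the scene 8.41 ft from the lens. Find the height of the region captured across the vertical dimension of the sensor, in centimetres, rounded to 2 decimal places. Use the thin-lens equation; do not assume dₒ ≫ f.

19.31 cm

dₒ: 8.41 ft × 304.8 mm/ft = 2563.37 mm.
Similar triangles through the lens centre give W/dₒ = h/dᵢ; with 1/f = 1/dₒ + 1/dᵢ this gives W = h·(dₒ − f)/f.
W = 4.55 mm × (2563.37 − 59) / 59 = 4.55 × 42.4469 ≈ 193.133 mm = 19.3133 cm.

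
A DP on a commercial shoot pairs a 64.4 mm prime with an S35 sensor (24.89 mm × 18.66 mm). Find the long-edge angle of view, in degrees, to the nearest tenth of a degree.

21.9°

Angle of view α = 2·arctan(w/2f) with w = 24.89 mm and f = 64.4 mm.
w/2f = 0.19325; arctan(0.19325) ≈ 10.9373°, so α ≈ 21.8747°.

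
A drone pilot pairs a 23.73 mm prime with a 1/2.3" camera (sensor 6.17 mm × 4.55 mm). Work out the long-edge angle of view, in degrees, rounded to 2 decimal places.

14.81°

Angle of view α = 2·arctan(w/2f) with w = 6.17 mm and f = 23.73 mm.
w/2f = 0.13000; arctan(0.13000) ≈ 7.4071°, so α ≈ 14.8143°.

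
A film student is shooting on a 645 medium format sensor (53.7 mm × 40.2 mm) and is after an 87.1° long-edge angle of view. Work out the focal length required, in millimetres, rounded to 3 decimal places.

28.245 mm

From α = 2·arctan(w/2f) we get f = w / (2·tan(α/2)).
With w = 53.7 mm and α/2 = 43.55°, tan(α/2) ≈ 0.95062, so f ≈ 53.7 / 1.90125 ≈ 28.2446 mm.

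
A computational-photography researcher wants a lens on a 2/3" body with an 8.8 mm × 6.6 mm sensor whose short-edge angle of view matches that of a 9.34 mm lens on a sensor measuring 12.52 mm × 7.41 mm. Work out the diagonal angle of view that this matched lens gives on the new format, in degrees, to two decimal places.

Equal short-edge AOV ⇒ f₂ = f₁ · 6.6/7.41 = 9.34 × 0.89069 ≈ 8.3190 mm.
Sensor diagonal = √(8.8² + 6.6²) = √121.0000 ≈ 11.0000 mm.
Diagonal AOV on the new format = 2·arctan(11.0000 / (2 × 8.3190)) = 2·arctan(0.66113) ≈ 66.9402°.

66.94°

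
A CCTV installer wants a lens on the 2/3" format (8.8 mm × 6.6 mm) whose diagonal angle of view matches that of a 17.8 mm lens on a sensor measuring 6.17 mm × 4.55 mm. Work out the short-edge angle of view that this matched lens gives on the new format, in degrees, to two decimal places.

14.72°

Sensor diagonal = √(6.17² + 4.55²) = √58.7714 ≈ 7.6663 mm.
Sensor diagonal = √(8.8² + 6.6²) = √121.0000 ≈ 11.0000 mm.
Equal diagonal AOV ⇒ f₂ = f₁ · 11.0000/7.6663 = 17.8 × 1.43486 ≈ 25.5405 mm.
Short-edge AOV on the new format = 2·arctan(6.6 / (2 × 25.5405)) = 2·arctan(0.12921) ≈ 14.7244°.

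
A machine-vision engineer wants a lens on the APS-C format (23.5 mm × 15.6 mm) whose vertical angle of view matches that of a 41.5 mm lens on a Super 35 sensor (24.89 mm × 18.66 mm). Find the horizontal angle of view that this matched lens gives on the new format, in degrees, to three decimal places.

Equal vertical AOV ⇒ f₂ = f₁ · 15.6/18.66 = 41.5 × 0.83601 ≈ 34.6945 mm.
Horizontal AOV on the new format = 2·arctan(23.5 / (2 × 34.6945)) = 2·arctan(0.33867) ≈ 37.4194°.

37.419°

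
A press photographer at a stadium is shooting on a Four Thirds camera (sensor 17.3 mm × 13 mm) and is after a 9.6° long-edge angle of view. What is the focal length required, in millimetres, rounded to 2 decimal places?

From α = 2·arctan(w/2f) we get f = w / (2·tan(α/2)).
With w = 17.3 mm and α/2 = 4.8°, tan(α/2) ≈ 0.08397, so f ≈ 17.3 / 0.16794 ≈ 103.0101 mm.

103.01 mm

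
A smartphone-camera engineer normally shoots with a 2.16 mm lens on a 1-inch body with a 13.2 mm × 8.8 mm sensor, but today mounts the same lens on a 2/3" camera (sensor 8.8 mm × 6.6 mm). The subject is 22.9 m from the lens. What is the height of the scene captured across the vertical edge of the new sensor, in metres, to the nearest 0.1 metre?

The focal length stays 2.16 mm; the relevant sensor dimension is now h = 6.6 mm. Object distance dₒ = 22.9 m = 22900 mm.
Thin-lens field height W = h·(dₒ − f)/f = 6.6 × (22900 − 2.16)/2.16 ≈ 69965.622 mm = 69.9656 m.

70.0 m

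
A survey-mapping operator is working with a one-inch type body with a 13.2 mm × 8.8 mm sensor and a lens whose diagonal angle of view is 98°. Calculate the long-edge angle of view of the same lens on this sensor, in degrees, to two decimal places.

Sensor diagonal = √(13.2² + 8.8²) = √251.6800 ≈ 15.8644 mm.
From the diagonal AOV: f = 15.8644 / (2·tan(49°)) = 15.8644 / 2.30074 ≈ 6.8954 mm.
Long-edge AOV = 2·arctan(13.2 / (2 × 6.8954)) = 2·arctan(0.95716) ≈ 87.4924°.

87.49°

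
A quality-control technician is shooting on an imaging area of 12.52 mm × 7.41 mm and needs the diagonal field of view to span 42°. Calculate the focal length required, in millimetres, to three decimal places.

Sensor diagonal = √(12.52² + 7.41²) = √211.6585 ≈ 14.5485 mm.
From α = 2·arctan(d/2f) we get f = d / (2·tan(α/2)).
With d = 14.5485 mm and α/2 = 21°, tan(α/2) ≈ 0.38386, so f ≈ 14.5485 / 0.76773 ≈ 18.9501 mm.

18.950 mm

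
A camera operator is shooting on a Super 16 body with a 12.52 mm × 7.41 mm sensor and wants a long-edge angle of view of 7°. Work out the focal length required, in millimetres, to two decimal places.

102.35 mm

From α = 2·arctan(w/2f) we get f = w / (2·tan(α/2)).
With w = 12.52 mm and α/2 = 3.5°, tan(α/2) ≈ 0.06116, so f ≈ 12.52 / 0.12233 ≈ 102.3501 mm.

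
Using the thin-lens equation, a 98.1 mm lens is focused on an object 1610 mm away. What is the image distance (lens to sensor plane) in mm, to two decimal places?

1/dᵢ = 1/f − 1/dₒ = 1/98.1 − 1/1610 = 0.0095726 mm⁻¹.
dᵢ = 1/0.0095726 ≈ 104.4652 mm.

104.47 mm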